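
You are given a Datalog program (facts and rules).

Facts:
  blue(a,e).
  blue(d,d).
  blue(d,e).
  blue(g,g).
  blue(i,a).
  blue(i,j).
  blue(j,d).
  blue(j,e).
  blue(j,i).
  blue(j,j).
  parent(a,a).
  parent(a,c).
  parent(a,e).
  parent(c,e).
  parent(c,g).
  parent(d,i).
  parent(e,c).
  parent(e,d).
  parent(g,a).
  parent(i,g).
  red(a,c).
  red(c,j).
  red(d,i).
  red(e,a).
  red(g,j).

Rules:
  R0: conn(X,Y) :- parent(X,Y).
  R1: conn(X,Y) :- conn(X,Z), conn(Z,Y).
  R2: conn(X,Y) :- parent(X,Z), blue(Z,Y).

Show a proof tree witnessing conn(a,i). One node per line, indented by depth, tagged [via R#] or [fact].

conn(a,i)  [via R1]
  conn(a,d)  [via R1]
    conn(a,e)  [via R0]
      parent(a,e)  [fact]
    conn(e,d)  [via R0]
      parent(e,d)  [fact]
  conn(d,i)  [via R0]
    parent(d,i)  [fact]

round 1: derive conn(a,a) via R0 from parent(a,a)
round 1: derive conn(a,c) via R0 from parent(a,c)
round 1: derive conn(a,e) via R0 from parent(a,e)
round 1: derive conn(c,e) via R0 from parent(c,e)
round 1: derive conn(c,g) via R0 from parent(c,g)
round 1: derive conn(d,i) via R0 from parent(d,i)
round 1: derive conn(e,c) via R0 from parent(e,c)
round 1: derive conn(e,d) via R0 from parent(e,d)
round 1: derive conn(g,a) via R0 from parent(g,a)
round 1: derive conn(i,g) via R0 from parent(i,g)
round 1: derive conn(d,a) via R2 from parent(d,i), blue(i,a)
round 1: derive conn(d,j) via R2 from parent(d,i), blue(i,j)
round 1: derive conn(e,e) via R2 from parent(e,d), blue(d,e)
round 1: derive conn(g,e) via R2 from parent(g,a), blue(a,e)
round 2: derive conn(a,d) via R1 from conn(a,e), conn(e,d)
round 2: derive conn(a,g) via R1 from conn(a,c), conn(c,g)
round 2: derive conn(c,a) via R1 from conn(c,g), conn(g,a)
round 2: derive conn(c,c) via R1 from conn(c,e), conn(e,c)
round 2: derive conn(c,d) via R1 from conn(c,e), conn(e,d)
round 2: derive conn(d,c) via R1 from conn(d,a), conn(a,c)
round 2: derive conn(d,e) via R1 from conn(d,a), conn(a,e)
round 2: derive conn(d,g) via R1 from conn(d,i), conn(i,g)
round 2: derive conn(e,a) via R1 from conn(e,d), conn(d,a)
round 2: derive conn(e,g) via R1 from conn(e,c), conn(c,g)
round 2: derive conn(e,i) via R1 from conn(e,d), conn(d,i)
round 2: derive conn(e,j) via R1 from conn(e,d), conn(d,j)
round 2: derive conn(g,c) via R1 from conn(g,a), conn(a,c)
round 2: derive conn(g,d) via R1 from conn(g,e), conn(e,d)
round 2: derive conn(i,a) via R1 from conn(i,g), conn(g,a)
round 2: derive conn(i,e) via R1 from conn(i,g), conn(g,e)
round 3: derive conn(a,i) via R1 from conn(a,d), conn(d,i)
round 3: derive conn(a,j) via R1 from conn(a,d), conn(d,j)
round 3: derive conn(c,i) via R1 from conn(c,d), conn(d,i)
round 3: derive conn(c,j) via R1 from conn(c,d), conn(d,j)
round 3: derive conn(d,d) via R1 from conn(d,a), conn(a,d)
round 3: derive conn(g,g) via R1 from conn(g,a), conn(a,g)
round 3: derive conn(g,i) via R1 from conn(g,d), conn(d,i)
round 3: derive conn(g,j) via R1 from conn(g,d), conn(d,j)
round 3: derive conn(i,c) via R1 from conn(i,a), conn(a,c)
round 3: derive conn(i,d) via R1 from conn(i,a), conn(a,d)
round 3: derive conn(i,i) via R1 from conn(i,e), conn(e,i)
round 3: derive conn(i,j) via R1 from conn(i,e), conn(e,j)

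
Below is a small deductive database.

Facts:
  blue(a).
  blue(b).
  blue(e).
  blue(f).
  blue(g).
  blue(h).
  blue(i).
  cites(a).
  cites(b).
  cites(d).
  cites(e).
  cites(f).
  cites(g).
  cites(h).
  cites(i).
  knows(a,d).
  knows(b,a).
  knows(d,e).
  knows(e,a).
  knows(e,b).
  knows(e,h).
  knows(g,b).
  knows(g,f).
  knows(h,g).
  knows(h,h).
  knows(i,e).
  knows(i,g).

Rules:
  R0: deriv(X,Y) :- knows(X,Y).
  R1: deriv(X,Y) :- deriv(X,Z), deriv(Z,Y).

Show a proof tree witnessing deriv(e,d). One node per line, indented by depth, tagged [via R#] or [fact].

round 1: derive deriv(a,d) via R0 from knows(a,d)
round 1: derive deriv(b,a) via R0 from knows(b,a)
round 1: derive deriv(d,e) via R0 from knows(d,e)
round 1: derive deriv(e,a) via R0 from knows(e,a)
round 1: derive deriv(e,b) via R0 from knows(e,b)
round 1: derive deriv(e,h) via R0 from knows(e,h)
round 1: derive deriv(g,b) via R0 from knows(g,b)
round 1: derive deriv(g,f) via R0 from knows(g,f)
round 1: derive deriv(h,g) via R0 from knows(h,g)
round 1: derive deriv(h,h) via R0 from knows(h,h)
round 1: derive deriv(i,e) via R0 from knows(i,e)
round 1: derive deriv(i,g) via R0 from knows(i,g)
round 2: derive deriv(a,e) via R1 from deriv(a,d), deriv(d,e)
round 2: derive deriv(b,d) via R1 from deriv(b,a), deriv(a,d)
round 2: derive deriv(d,a) via R1 from deriv(d,e), deriv(e,a)
round 2: derive deriv(d,b) via R1 from deriv(d,e), deriv(e,b)
round 2: derive deriv(d,h) via R1 from deriv(d,e), deriv(e,h)
round 2: derive deriv(e,d) via R1 from deriv(e,a), deriv(a,d)
round 2: derive deriv(e,g) via R1 from deriv(e,h), deriv(h,g)
round 2: derive deriv(g,a) via R1 from deriv(g,b), deriv(b,a)
round 2: derive deriv(h,b) via R1 from deriv(h,g), deriv(g,b)
round 2: derive deriv(h,f) via R1 from deriv(h,g), deriv(g,f)
round 2: derive deriv(i,a) via R1 from deriv(i,e), deriv(e,a)
round 2: derive deriv(i,b) via R1 from deriv(i,e), deriv(e,b)
round 2: derive deriv(i,f) via R1 from deriv(i,g), deriv(g,f)
round 2: derive deriv(i,h) via R1 from deriv(i,e), deriv(e,h)
round 3: derive deriv(a,a) via R1 from deriv(a,d), deriv(d,a)
round 3: derive deriv(a,b) via R1 from deriv(a,d), deriv(d,b)
round 3: derive deriv(a,g) via R1 from deriv(a,e), deriv(e,g)
round 3: derive deriv(a,h) via R1 from deriv(a,d), deriv(d,h)
round 3: derive deriv(b,b) via R1 from deriv(b,d), deriv(d,b)
round 3: derive deriv(b,e) via R1 from deriv(b,a), deriv(a,e)
round 3: derive deriv(b,h) via R1 from deriv(b,d), deriv(d,h)
round 3: derive deriv(d,d) via R1 from deriv(d,a), deriv(a,d)
round 3: derive deriv(d,f) via R1 from deriv(d,h), deriv(h,f)
round 3: derive deriv(d,g) via R1 from deriv(d,e), deriv(e,g)
round 3: derive deriv(e,e) via R1 from deriv(e,a), deriv(a,e)
round 3: derive deriv(e,f) via R1 from deriv(e,g), deriv(g,f)
round 3: derive deriv(g,d) via R1 from deriv(g,a), deriv(a,d)
round 3: derive deriv(g,e) via R1 from deriv(g,a), deriv(a,e)
round 3: derive deriv(h,a) via R1 from deriv(h,b), deriv(b,a)
round 3: derive deriv(h,d) via R1 from deriv(h,b), deriv(b,d)
round 3: derive deriv(i,d) via R1 from deriv(i,a), deriv(a,d)
round 4: derive deriv(a,f) via R1 from deriv(a,d), deriv(d,f)
round 4: derive deriv(b,f) via R1 from deriv(b,d), deriv(d,f)
round 4: derive deriv(b,g) via R1 from deriv(b,a), deriv(a,g)
round 4: derive deriv(g,g) via R1 from deriv(g,a), deriv(a,g)
round 4: derive deriv(g,h) via R1 from deriv(g,a), deriv(a,h)
round 4: derive deriv(h,e) via R1 from deriv(h,a), deriv(a,e)

deriv(e,d)  [via R1]
  deriv(e,a)  [via R0]
    knows(e,a)  [fact]
  deriv(a,d)  [via R0]
    knows(a,d)  [fact]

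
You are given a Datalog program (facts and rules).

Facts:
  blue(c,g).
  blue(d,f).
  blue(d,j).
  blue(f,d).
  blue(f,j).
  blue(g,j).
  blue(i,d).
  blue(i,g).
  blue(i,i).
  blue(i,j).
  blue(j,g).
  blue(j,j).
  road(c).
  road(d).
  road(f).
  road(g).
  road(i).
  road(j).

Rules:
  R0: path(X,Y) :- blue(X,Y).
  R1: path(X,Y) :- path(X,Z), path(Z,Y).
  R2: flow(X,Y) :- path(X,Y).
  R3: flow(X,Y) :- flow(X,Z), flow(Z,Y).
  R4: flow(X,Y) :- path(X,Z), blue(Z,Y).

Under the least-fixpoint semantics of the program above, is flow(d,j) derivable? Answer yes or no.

round 1: derive path(c,g) via R0 from blue(c,g)
round 1: derive path(d,f) via R0 from blue(d,f)
round 1: derive path(d,j) via R0 from blue(d,j)
round 1: derive path(f,d) via R0 from blue(f,d)
round 1: derive path(f,j) via R0 from blue(f,j)
round 1: derive path(g,j) via R0 from blue(g,j)
round 1: derive path(i,d) via R0 from blue(i,d)
round 1: derive path(i,g) via R0 from blue(i,g)
round 1: derive path(i,i) via R0 from blue(i,i)
round 1: derive path(i,j) via R0 from blue(i,j)
round 1: derive path(j,g) via R0 from blue(j,g)
round 1: derive path(j,j) via R0 from blue(j,j)
round 2: derive path(c,j) via R1 from path(c,g), path(g,j)
round 2: derive path(d,d) via R1 from path(d,f), path(f,d)
round 2: derive path(d,g) via R1 from path(d,j), path(j,g)
round 2: derive path(f,f) via R1 from path(f,d), path(d,f)
round 2: derive path(f,g) via R1 from path(f,j), path(j,g)
round 2: derive path(g,g) via R1 from path(g,j), path(j,g)
round 2: derive path(i,f) via R1 from path(i,d), path(d,f)
round 2: derive flow(c,g) via R2 from path(c,g)
round 2: derive flow(d,f) via R2 from path(d,f)
round 2: derive flow(d,j) via R2 from path(d,j)
round 2: derive flow(f,d) via R2 from path(f,d)
round 2: derive flow(f,j) via R2 from path(f,j)
round 2: derive flow(g,j) via R2 from path(g,j)
round 2: derive flow(i,d) via R2 from path(i,d)
round 2: derive flow(i,g) via R2 from path(i,g)
round 2: derive flow(i,i) via R2 from path(i,i)
round 2: derive flow(i,j) via R2 from path(i,j)
round 2: derive flow(j,g) via R2 from path(j,g)
round 2: derive flow(j,j) via R2 from path(j,j)
round 2: derive flow(c,j) via R4 from path(c,g), blue(g,j)
round 2: derive flow(d,d) via R4 from path(d,f), blue(f,d)
round 2: derive flow(d,g) via R4 from path(d,j), blue(j,g)
round 2: derive flow(f,f) via R4 from path(f,d), blue(d,f)
round 2: derive flow(f,g) via R4 from path(f,j), blue(j,g)
round 2: derive flow(g,g) via R4 from path(g,j), blue(j,g)
round 2: derive flow(i,f) via R4 from path(i,d), blue(d,f)

yes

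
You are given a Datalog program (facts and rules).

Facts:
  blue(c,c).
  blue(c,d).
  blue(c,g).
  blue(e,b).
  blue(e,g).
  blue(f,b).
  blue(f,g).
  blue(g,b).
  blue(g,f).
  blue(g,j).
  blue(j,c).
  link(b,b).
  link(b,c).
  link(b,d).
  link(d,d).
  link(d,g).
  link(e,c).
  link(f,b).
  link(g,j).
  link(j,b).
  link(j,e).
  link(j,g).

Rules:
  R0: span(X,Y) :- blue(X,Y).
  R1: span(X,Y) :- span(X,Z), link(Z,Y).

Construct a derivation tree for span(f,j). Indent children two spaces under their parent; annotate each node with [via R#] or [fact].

round 1: derive span(c,c) via R0 from blue(c,c)
round 1: derive span(c,d) via R0 from blue(c,d)
round 1: derive span(c,g) via R0 from blue(c,g)
round 1: derive span(e,b) via R0 from blue(e,b)
round 1: derive span(e,g) via R0 from blue(e,g)
round 1: derive span(f,b) via R0 from blue(f,b)
round 1: derive span(f,g) via R0 from blue(f,g)
round 1: derive span(g,b) via R0 from blue(g,b)
round 1: derive span(g,f) via R0 from blue(g,f)
round 1: derive span(g,j) via R0 from blue(g,j)
round 1: derive span(j,c) via R0 from blue(j,c)
round 2: derive span(c,j) via R1 from span(c,g), link(g,j)
round 2: derive span(e,c) via R1 from span(e,b), link(b,c)
round 2: derive span(e,d) via R1 from span(e,b), link(b,d)
round 2: derive span(e,j) via R1 from span(e,g), link(g,j)
round 2: derive span(f,c) via R1 from span(f,b), link(b,c)
round 2: derive span(f,d) via R1 from span(f,b), link(b,d)
round 2: derive span(f,j) via R1 from span(f,g), link(g,j)
round 2: derive span(g,c) via R1 from span(g,b), link(b,c)
round 2: derive span(g,d) via R1 from span(g,b), link(b,d)
round 2: derive span(g,e) via R1 from span(g,j), link(j,e)
round 2: derive span(g,g) via R1 from span(g,j), link(j,g)
round 3: derive span(c,b) via R1 from span(c,j), link(j,b)
round 3: derive span(c,e) via R1 from span(c,j), link(j,e)
round 3: derive span(e,e) via R1 from span(e,j), link(j,e)
round 3: derive span(f,e) via R1 from span(f,j), link(j,e)

span(f,j)  [via R1]
  span(f,g)  [via R0]
    blue(f,g)  [fact]
  link(g,j)  [fact]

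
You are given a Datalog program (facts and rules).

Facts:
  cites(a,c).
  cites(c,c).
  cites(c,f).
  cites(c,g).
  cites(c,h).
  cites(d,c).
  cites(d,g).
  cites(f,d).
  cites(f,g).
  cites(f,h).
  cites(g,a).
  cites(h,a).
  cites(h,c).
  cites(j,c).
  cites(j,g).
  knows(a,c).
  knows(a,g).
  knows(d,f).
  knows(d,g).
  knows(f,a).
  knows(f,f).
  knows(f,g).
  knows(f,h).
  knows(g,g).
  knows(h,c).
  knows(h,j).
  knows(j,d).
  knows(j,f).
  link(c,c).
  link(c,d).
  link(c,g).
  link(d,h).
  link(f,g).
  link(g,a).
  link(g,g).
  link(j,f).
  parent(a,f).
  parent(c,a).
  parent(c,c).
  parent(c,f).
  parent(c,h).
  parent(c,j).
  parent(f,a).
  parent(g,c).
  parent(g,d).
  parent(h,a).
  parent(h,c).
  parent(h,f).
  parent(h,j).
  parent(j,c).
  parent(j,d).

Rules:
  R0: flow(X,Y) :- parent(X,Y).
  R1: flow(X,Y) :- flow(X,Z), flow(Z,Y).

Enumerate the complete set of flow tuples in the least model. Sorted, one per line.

round 1: derive flow(a,f) via R0 from parent(a,f)
round 1: derive flow(c,a) via R0 from parent(c,a)
round 1: derive flow(c,c) via R0 from parent(c,c)
round 1: derive flow(c,f) via R0 from parent(c,f)
round 1: derive flow(c,h) via R0 from parent(c,h)
round 1: derive flow(c,j) via R0 from parent(c,j)
round 1: derive flow(f,a) via R0 from parent(f,a)
round 1: derive flow(g,c) via R0 from parent(g,c)
round 1: derive flow(g,d) via R0 from parent(g,d)
round 1: derive flow(h,a) via R0 from parent(h,a)
round 1: derive flow(h,c) via R0 from parent(h,c)
round 1: derive flow(h,f) via R0 from parent(h,f)
round 1: derive flow(h,j) via R0 from parent(h,j)
round 1: derive flow(j,c) via R0 from parent(j,c)
round 1: derive flow(j,d) via R0 from parent(j,d)
round 2: derive flow(a,a) via R1 from flow(a,f), flow(f,a)
round 2: derive flow(c,d) via R1 from flow(c,j), flow(j,d)
round 2: derive flow(f,f) via R1 from flow(f,a), flow(a,f)
round 2: derive flow(g,a) via R1 from flow(g,c), flow(c,a)
round 2: derive flow(g,f) via R1 from flow(g,c), flow(c,f)
round 2: derive flow(g,h) via R1 from flow(g,c), flow(c,h)
round 2: derive flow(g,j) via R1 from flow(g,c), flow(c,j)
round 2: derive flow(h,d) via R1 from flow(h,j), flow(j,d)
round 2: derive flow(h,h) via R1 from flow(h,c), flow(c,h)
round 2: derive flow(j,a) via R1 from flow(j,c), flow(c,a)
round 2: derive flow(j,f) via R1 from flow(j,c), flow(c,f)
round 2: derive flow(j,h) via R1 from flow(j,c), flow(c,h)
round 2: derive flow(j,j) via R1 from flow(j,c), flow(c,j)

flow(a,a)
flow(a,f)
flow(c,a)
flow(c,c)
flow(c,d)
flow(c,f)
flow(c,h)
flow(c,j)
flow(f,a)
flow(f,f)
flow(g,a)
flow(g,c)
flow(g,d)
flow(g,f)
flow(g,h)
flow(g,j)
flow(h,a)
flow(h,c)
flow(h,d)
flow(h,f)
flow(h,h)
flow(h,j)
flow(j,a)
flow(j,c)
flow(j,d)
flow(j,f)
flow(j,h)
flow(j,j)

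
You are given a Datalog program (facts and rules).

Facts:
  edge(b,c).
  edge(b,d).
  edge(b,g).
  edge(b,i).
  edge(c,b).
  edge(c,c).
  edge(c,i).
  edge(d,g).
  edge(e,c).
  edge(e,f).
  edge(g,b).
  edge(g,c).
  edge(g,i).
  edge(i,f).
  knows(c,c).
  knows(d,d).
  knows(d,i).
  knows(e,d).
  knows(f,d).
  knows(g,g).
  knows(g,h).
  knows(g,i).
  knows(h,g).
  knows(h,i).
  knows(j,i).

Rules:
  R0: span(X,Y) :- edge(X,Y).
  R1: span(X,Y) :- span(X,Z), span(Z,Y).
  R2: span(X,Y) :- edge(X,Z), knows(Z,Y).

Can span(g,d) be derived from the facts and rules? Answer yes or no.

yes

round 1: derive span(b,c) via R0 from edge(b,c)
round 1: derive span(b,d) via R0 from edge(b,d)
round 1: derive span(b,g) via R0 from edge(b,g)
round 1: derive span(b,i) via R0 from edge(b,i)
round 1: derive span(c,b) via R0 from edge(c,b)
round 1: derive span(c,c) via R0 from edge(c,c)
round 1: derive span(c,i) via R0 from edge(c,i)
round 1: derive span(d,g) via R0 from edge(d,g)
round 1: derive span(e,c) via R0 from edge(e,c)
round 1: derive span(e,f) via R0 from edge(e,f)
round 1: derive span(g,b) via R0 from edge(g,b)
round 1: derive span(g,c) via R0 from edge(g,c)
round 1: derive span(g,i) via R0 from edge(g,i)
round 1: derive span(i,f) via R0 from edge(i,f)
round 1: derive span(b,h) via R2 from edge(b,g), knows(g,h)
round 1: derive span(d,h) via R2 from edge(d,g), knows(g,h)
round 1: derive span(d,i) via R2 from edge(d,g), knows(g,i)
round 1: derive span(e,d) via R2 from edge(e,f), knows(f,d)
round 1: derive span(i,d) via R2 from edge(i,f), knows(f,d)
round 2: derive span(b,b) via R1 from span(b,c), span(c,b)
round 2: derive span(b,f) via R1 from span(b,i), span(i,f)
round 2: derive span(c,d) via R1 from span(c,b), span(b,d)
round 2: derive span(c,f) via R1 from span(c,i), span(i,f)
round 2: derive span(c,g) via R1 from span(c,b), span(b,g)
round 2: derive span(c,h) via R1 from span(c,b), span(b,h)
round 2: derive span(d,b) via R1 from span(d,g), span(g,b)
round 2: derive span(d,c) via R1 from span(d,g), span(g,c)
round 2: derive span(d,d) via R1 from span(d,i), span(i,d)
round 2: derive span(d,f) via R1 from span(d,i), span(i,f)
round 2: derive span(e,b) via R1 from span(e,c), span(c,b)
round 2: derive span(e,g) via R1 from span(e,d), span(d,g)
round 2: derive span(e,h) via R1 from span(e,d), span(d,h)
round 2: derive span(e,i) via R1 from span(e,c), span(c,i)
round 2: derive span(g,d) via R1 from span(g,b), span(b,d)
round 2: derive span(g,f) via R1 from span(g,i), span(i,f)
round 2: derive span(g,g) via R1 from span(g,b), span(b,g)
round 2: derive span(g,h) via R1 from span(g,b), span(b,h)
round 2: derive span(i,g) via R1 from span(i,d), span(d,g)
round 2: derive span(i,h) via R1 from span(i,d), span(d,h)
round 2: derive span(i,i) via R1 from span(i,d), span(d,i)
round 3: derive span(i,b) via R1 from span(i,d), span(d,b)
round 3: derive span(i,c) via R1 from span(i,d), span(d,c)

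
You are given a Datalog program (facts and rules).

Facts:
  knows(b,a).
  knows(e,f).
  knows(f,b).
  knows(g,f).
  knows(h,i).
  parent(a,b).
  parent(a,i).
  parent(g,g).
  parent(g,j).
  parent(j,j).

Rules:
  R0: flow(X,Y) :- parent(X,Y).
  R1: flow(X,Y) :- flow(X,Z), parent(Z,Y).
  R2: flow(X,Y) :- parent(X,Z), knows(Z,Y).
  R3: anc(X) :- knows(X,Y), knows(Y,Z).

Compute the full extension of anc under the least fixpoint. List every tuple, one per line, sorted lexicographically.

anc(e)
anc(f)
anc(g)

round 1: derive anc(e) via R3 from knows(e,f), knows(f,b)
round 1: derive anc(f) via R3 from knows(f,b), knows(b,a)
round 1: derive anc(g) via R3 from knows(g,f), knows(f,b)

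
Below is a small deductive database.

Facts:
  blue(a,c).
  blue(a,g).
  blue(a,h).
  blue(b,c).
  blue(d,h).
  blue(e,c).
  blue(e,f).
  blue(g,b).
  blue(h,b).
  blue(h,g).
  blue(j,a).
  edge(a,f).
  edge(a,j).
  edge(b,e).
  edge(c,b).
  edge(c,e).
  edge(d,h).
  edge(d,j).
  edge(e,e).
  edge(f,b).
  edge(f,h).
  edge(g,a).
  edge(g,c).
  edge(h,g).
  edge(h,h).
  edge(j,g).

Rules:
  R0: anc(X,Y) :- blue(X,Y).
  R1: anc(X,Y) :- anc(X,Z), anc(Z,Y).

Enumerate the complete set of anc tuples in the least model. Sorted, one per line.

anc(a,b)
anc(a,c)
anc(a,g)
anc(a,h)
anc(b,c)
anc(d,b)
anc(d,c)
anc(d,g)
anc(d,h)
anc(e,c)
anc(e,f)
anc(g,b)
anc(g,c)
anc(h,b)
anc(h,c)
anc(h,g)
anc(j,a)
anc(j,b)
anc(j,c)
anc(j,g)
anc(j,h)

round 1: derive anc(a,c) via R0 from blue(a,c)
round 1: derive anc(a,g) via R0 from blue(a,g)
round 1: derive anc(a,h) via R0 from blue(a,h)
round 1: derive anc(b,c) via R0 from blue(b,c)
round 1: derive anc(d,h) via R0 from blue(d,h)
round 1: derive anc(e,c) via R0 from blue(e,c)
round 1: derive anc(e,f) via R0 from blue(e,f)
round 1: derive anc(g,b) via R0 from blue(g,b)
round 1: derive anc(h,b) via R0 from blue(h,b)
round 1: derive anc(h,g) via R0 from blue(h,g)
round 1: derive anc(j,a) via R0 from blue(j,a)
round 2: derive anc(a,b) via R1 from anc(a,g), anc(g,b)
round 2: derive anc(d,b) via R1 from anc(d,h), anc(h,b)
round 2: derive anc(d,g) via R1 from anc(d,h), anc(h,g)
round 2: derive anc(g,c) via R1 from anc(g,b), anc(b,c)
round 2: derive anc(h,c) via R1 from anc(h,b), anc(b,c)
round 2: derive anc(j,c) via R1 from anc(j,a), anc(a,c)
round 2: derive anc(j,g) via R1 from anc(j,a), anc(a,g)
round 2: derive anc(j,h) via R1 from anc(j,a), anc(a,h)
round 3: derive anc(d,c) via R1 from anc(d,b), anc(b,c)
round 3: derive anc(j,b) via R1 from anc(j,a), anc(a,b)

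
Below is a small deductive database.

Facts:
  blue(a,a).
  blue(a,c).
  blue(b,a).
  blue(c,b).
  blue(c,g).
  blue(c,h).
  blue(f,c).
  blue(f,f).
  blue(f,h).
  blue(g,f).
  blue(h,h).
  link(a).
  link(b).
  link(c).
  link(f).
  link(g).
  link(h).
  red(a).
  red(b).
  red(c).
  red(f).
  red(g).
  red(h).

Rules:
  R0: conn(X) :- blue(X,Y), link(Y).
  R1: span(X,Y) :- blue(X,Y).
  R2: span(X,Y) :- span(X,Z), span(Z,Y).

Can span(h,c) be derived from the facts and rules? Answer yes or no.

no

round 1: derive span(a,a) via R1 from blue(a,a)
round 1: derive span(a,c) via R1 from blue(a,c)
round 1: derive span(b,a) via R1 from blue(b,a)
round 1: derive span(c,b) via R1 from blue(c,b)
round 1: derive span(c,g) via R1 from blue(c,g)
round 1: derive span(c,h) via R1 from blue(c,h)
round 1: derive span(f,c) via R1 from blue(f,c)
round 1: derive span(f,f) via R1 from blue(f,f)
round 1: derive span(f,h) via R1 from blue(f,h)
round 1: derive span(g,f) via R1 from blue(g,f)
round 1: derive span(h,h) via R1 from blue(h,h)
round 2: derive span(a,b) via R2 from span(a,c), span(c,b)
round 2: derive span(a,g) via R2 from span(a,c), span(c,g)
round 2: derive span(a,h) via R2 from span(a,c), span(c,h)
round 2: derive span(b,c) via R2 from span(b,a), span(a,c)
round 2: derive span(c,a) via R2 from span(c,b), span(b,a)
round 2: derive span(c,f) via R2 from span(c,g), span(g,f)
round 2: derive span(f,b) via R2 from span(f,c), span(c,b)
round 2: derive span(f,g) via R2 from span(f,c), span(c,g)
round 2: derive span(g,c) via R2 from span(g,f), span(f,c)
round 2: derive span(g,h) via R2 from span(g,f), span(f,h)
round 3: derive span(a,f) via R2 from span(a,c), span(c,f)
round 3: derive span(b,b) via R2 from span(b,a), span(a,b)
round 3: derive span(b,f) via R2 from span(b,c), span(c,f)
round 3: derive span(b,g) via R2 from span(b,a), span(a,g)
round 3: derive span(b,h) via R2 from span(b,a), span(a,h)
round 3: derive span(c,c) via R2 from span(c,a), span(a,c)
round 3: derive span(f,a) via R2 from span(f,b), span(b,a)
round 3: derive span(g,a) via R2 from span(g,c), span(c,a)
round 3: derive span(g,b) via R2 from span(g,c), span(c,b)
round 3: derive span(g,g) via R2 from span(g,c), span(c,g)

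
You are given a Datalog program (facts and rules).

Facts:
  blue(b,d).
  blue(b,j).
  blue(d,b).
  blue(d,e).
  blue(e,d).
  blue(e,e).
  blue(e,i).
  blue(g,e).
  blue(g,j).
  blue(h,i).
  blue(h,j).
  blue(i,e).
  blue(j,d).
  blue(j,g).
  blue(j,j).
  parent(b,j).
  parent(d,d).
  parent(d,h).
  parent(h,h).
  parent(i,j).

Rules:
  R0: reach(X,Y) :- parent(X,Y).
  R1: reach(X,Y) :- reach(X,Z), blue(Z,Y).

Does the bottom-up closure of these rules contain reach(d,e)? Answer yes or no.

yes

round 1: derive reach(b,j) via R0 from parent(b,j)
round 1: derive reach(d,d) via R0 from parent(d,d)
round 1: derive reach(d,h) via R0 from parent(d,h)
round 1: derive reach(h,h) via R0 from parent(h,h)
round 1: derive reach(i,j) via R0 from parent(i,j)
round 2: derive reach(b,d) via R1 from reach(b,j), blue(j,d)
round 2: derive reach(b,g) via R1 from reach(b,j), blue(j,g)
round 2: derive reach(d,b) via R1 from reach(d,d), blue(d,b)
round 2: derive reach(d,e) via R1 from reach(d,d), blue(d,e)
round 2: derive reach(d,i) via R1 from reach(d,h), blue(h,i)
round 2: derive reach(d,j) via R1 from reach(d,h), blue(h,j)
round 2: derive reach(h,i) via R1 from reach(h,h), blue(h,i)
round 2: derive reach(h,j) via R1 from reach(h,h), blue(h,j)
round 2: derive reach(i,d) via R1 from reach(i,j), blue(j,d)
round 2: derive reach(i,g) via R1 from reach(i,j), blue(j,g)
round 3: derive reach(b,b) via R1 from reach(b,d), blue(d,b)
round 3: derive reach(b,e) via R1 from reach(b,d), blue(d,e)
round 3: derive reach(d,g) via R1 from reach(d,j), blue(j,g)
round 3: derive reach(h,d) via R1 from reach(h,j), blue(j,d)
round 3: derive reach(h,e) via R1 from reach(h,i), blue(i,e)
round 3: derive reach(h,g) via R1 from reach(h,j), blue(j,g)
round 3: derive reach(i,b) via R1 from reach(i,d), blue(d,b)
round 3: derive reach(i,e) via R1 from reach(i,d), blue(d,e)
round 4: derive reach(b,i) via R1 from reach(b,e), blue(e,i)
round 4: derive reach(h,b) via R1 from reach(h,d), blue(d,b)
round 4: derive reach(i,i) via R1 from reach(i,e), blue(e,i)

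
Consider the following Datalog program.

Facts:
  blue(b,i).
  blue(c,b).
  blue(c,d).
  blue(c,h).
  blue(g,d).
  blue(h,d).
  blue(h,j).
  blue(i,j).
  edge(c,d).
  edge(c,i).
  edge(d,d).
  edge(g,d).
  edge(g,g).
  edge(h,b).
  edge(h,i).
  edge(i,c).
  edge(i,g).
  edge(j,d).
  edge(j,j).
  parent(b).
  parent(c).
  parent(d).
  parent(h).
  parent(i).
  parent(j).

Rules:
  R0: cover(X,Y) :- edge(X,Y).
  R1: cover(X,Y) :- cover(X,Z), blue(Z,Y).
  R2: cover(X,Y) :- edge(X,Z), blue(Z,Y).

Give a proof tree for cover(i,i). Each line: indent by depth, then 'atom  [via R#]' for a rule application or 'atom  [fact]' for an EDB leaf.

round 1: derive cover(c,d) via R0 from edge(c,d)
round 1: derive cover(c,i) via R0 from edge(c,i)
round 1: derive cover(d,d) via R0 from edge(d,d)
round 1: derive cover(g,d) via R0 from edge(g,d)
round 1: derive cover(g,g) via R0 from edge(g,g)
round 1: derive cover(h,b) via R0 from edge(h,b)
round 1: derive cover(h,i) via R0 from edge(h,i)
round 1: derive cover(i,c) via R0 from edge(i,c)
round 1: derive cover(i,g) via R0 from edge(i,g)
round 1: derive cover(j,d) via R0 from edge(j,d)
round 1: derive cover(j,j) via R0 from edge(j,j)
round 1: derive cover(c,j) via R2 from edge(c,i), blue(i,j)
round 1: derive cover(h,j) via R2 from edge(h,i), blue(i,j)
round 1: derive cover(i,b) via R2 from edge(i,c), blue(c,b)
round 1: derive cover(i,d) via R2 from edge(i,c), blue(c,d)
round 1: derive cover(i,h) via R2 from edge(i,c), blue(c,h)
round 2: derive cover(i,i) via R1 from cover(i,b), blue(b,i)
round 2: derive cover(i,j) via R1 from cover(i,h), blue(h,j)

cover(i,i)  [via R1]
  cover(i,b)  [via R2]
    edge(i,c)  [fact]
    blue(c,b)  [fact]
  blue(b,i)  [fact]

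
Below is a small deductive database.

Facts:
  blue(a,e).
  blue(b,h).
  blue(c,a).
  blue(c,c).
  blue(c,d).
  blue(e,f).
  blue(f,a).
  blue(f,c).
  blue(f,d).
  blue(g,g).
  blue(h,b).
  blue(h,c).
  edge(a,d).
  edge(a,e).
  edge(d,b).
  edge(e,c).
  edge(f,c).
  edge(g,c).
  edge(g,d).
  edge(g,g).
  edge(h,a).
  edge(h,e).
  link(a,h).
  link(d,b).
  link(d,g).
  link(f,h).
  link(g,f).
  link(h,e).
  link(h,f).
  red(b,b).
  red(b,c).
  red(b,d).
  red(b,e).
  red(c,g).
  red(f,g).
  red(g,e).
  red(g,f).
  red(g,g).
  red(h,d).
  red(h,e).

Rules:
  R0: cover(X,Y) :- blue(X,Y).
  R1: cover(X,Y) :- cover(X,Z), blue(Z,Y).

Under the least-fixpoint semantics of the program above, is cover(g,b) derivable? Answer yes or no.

no

round 1: derive cover(a,e) via R0 from blue(a,e)
round 1: derive cover(b,h) via R0 from blue(b,h)
round 1: derive cover(c,a) via R0 from blue(c,a)
round 1: derive cover(c,c) via R0 from blue(c,c)
round 1: derive cover(c,d) via R0 from blue(c,d)
round 1: derive cover(e,f) via R0 from blue(e,f)
round 1: derive cover(f,a) via R0 from blue(f,a)
round 1: derive cover(f,c) via R0 from blue(f,c)
round 1: derive cover(f,d) via R0 from blue(f,d)
round 1: derive cover(g,g) via R0 from blue(g,g)
round 1: derive cover(h,b) via R0 from blue(h,b)
round 1: derive cover(h,c) via R0 from blue(h,c)
round 2: derive cover(a,f) via R1 from cover(a,e), blue(e,f)
round 2: derive cover(b,b) via R1 from cover(b,h), blue(h,b)
round 2: derive cover(b,c) via R1 from cover(b,h), blue(h,c)
round 2: derive cover(c,e) via R1 from cover(c,a), blue(a,e)
round 2: derive cover(e,a) via R1 from cover(e,f), blue(f,a)
round 2: derive cover(e,c) via R1 from cover(e,f), blue(f,c)
round 2: derive cover(e,d) via R1 from cover(e,f), blue(f,d)
round 2: derive cover(f,e) via R1 from cover(f,a), blue(a,e)
round 2: derive cover(h,a) via R1 from cover(h,c), blue(c,a)
round 2: derive cover(h,d) via R1 from cover(h,c), blue(c,d)
round 2: derive cover(h,h) via R1 from cover(h,b), blue(b,h)
round 3: derive cover(a,a) via R1 from cover(a,f), blue(f,a)
round 3: derive cover(a,c) via R1 from cover(a,f), blue(f,c)
round 3: derive cover(a,d) via R1 from cover(a,f), blue(f,d)
round 3: derive cover(b,a) via R1 from cover(b,c), blue(c,a)
round 3: derive cover(b,d) via R1 from cover(b,c), blue(c,d)
round 3: derive cover(c,f) via R1 from cover(c,e), blue(e,f)
round 3: derive cover(e,e) via R1 from cover(e,a), blue(a,e)
round 3: derive cover(f,f) via R1 from cover(f,e), blue(e,f)
round 3: derive cover(h,e) via R1 from cover(h,a), blue(a,e)
round 4: derive cover(b,e) via R1 from cover(b,a), blue(a,e)
round 4: derive cover(h,f) via R1 from cover(h,e), blue(e,f)
round 5: derive cover(b,f) via R1 from cover(b,e), blue(e,f)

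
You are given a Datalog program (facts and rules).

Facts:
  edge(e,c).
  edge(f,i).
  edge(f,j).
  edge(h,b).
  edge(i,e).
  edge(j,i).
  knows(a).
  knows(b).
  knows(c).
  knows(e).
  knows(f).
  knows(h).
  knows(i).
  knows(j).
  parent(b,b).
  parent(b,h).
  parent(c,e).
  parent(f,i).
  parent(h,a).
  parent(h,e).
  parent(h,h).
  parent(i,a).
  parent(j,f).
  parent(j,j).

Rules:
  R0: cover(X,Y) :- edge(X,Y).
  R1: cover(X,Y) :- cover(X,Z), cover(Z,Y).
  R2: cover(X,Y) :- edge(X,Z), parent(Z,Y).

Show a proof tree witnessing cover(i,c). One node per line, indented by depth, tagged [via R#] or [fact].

cover(i,c)  [via R1]
  cover(i,e)  [via R0]
    edge(i,e)  [fact]
  cover(e,c)  [via R0]
    edge(e,c)  [fact]

round 1: derive cover(e,c) via R0 from edge(e,c)
round 1: derive cover(f,i) via R0 from edge(f,i)
round 1: derive cover(f,j) via R0 from edge(f,j)
round 1: derive cover(h,b) via R0 from edge(h,b)
round 1: derive cover(i,e) via R0 from edge(i,e)
round 1: derive cover(j,i) via R0 from edge(j,i)
round 1: derive cover(e,e) via R2 from edge(e,c), parent(c,e)
round 1: derive cover(f,a) via R2 from edge(f,i), parent(i,a)
round 1: derive cover(f,f) via R2 from edge(f,j), parent(j,f)
round 1: derive cover(h,h) via R2 from edge(h,b), parent(b,h)
round 1: derive cover(j,a) via R2 from edge(j,i), parent(i,a)
round 2: derive cover(f,e) via R1 from cover(f,i), cover(i,e)
round 2: derive cover(i,c) via R1 from cover(i,e), cover(e,c)
round 2: derive cover(j,e) via R1 from cover(j,i), cover(i,e)
round 3: derive cover(f,c) via R1 from cover(f,e), cover(e,c)
round 3: derive cover(j,c) via R1 from cover(j,e), cover(e,c)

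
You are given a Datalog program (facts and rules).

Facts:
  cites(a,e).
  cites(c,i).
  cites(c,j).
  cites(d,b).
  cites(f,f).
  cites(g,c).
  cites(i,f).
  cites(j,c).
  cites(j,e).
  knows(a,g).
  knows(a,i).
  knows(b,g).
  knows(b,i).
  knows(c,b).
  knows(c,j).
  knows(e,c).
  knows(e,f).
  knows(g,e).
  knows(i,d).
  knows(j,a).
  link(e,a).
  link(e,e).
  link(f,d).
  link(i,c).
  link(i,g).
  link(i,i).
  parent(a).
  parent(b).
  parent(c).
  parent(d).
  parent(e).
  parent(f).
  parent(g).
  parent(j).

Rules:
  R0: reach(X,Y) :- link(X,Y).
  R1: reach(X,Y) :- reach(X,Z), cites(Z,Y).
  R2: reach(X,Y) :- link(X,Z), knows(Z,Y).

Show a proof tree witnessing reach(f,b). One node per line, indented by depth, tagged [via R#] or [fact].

reach(f,b)  [via R1]
  reach(f,d)  [via R0]
    link(f,d)  [fact]
  cites(d,b)  [fact]

round 1: derive reach(e,a) via R0 from link(e,a)
round 1: derive reach(e,e) via R0 from link(e,e)
round 1: derive reach(f,d) via R0 from link(f,d)
round 1: derive reach(i,c) via R0 from link(i,c)
round 1: derive reach(i,g) via R0 from link(i,g)
round 1: derive reach(i,i) via R0 from link(i,i)
round 1: derive reach(e,c) via R2 from link(e,e), knows(e,c)
round 1: derive reach(e,f) via R2 from link(e,e), knows(e,f)
round 1: derive reach(e,g) via R2 from link(e,a), knows(a,g)
round 1: derive reach(e,i) via R2 from link(e,a), knows(a,i)
round 1: derive reach(i,b) via R2 from link(i,c), knows(c,b)
round 1: derive reach(i,d) via R2 from link(i,i), knows(i,d)
round 1: derive reach(i,e) via R2 from link(i,g), knows(g,e)
round 1: derive reach(i,j) via R2 from link(i,c), knows(c,j)
round 2: derive reach(e,j) via R1 from reach(e,c), cites(c,j)
round 2: derive reach(f,b) via R1 from reach(f,d), cites(d,b)
round 2: derive reach(i,f) via R1 from reach(i,i), cites(i,f)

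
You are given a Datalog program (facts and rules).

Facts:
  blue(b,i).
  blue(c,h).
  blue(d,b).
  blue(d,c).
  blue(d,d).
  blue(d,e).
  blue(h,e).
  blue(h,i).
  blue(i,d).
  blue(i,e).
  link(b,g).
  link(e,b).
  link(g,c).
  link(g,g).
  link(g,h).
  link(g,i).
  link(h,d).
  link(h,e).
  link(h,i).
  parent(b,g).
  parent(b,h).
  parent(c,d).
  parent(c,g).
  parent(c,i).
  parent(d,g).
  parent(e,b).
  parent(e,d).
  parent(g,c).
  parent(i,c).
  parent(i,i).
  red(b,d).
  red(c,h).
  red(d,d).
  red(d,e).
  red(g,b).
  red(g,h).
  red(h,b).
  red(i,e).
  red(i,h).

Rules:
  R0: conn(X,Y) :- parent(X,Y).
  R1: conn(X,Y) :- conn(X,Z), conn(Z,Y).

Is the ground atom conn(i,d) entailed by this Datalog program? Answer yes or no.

round 1: derive conn(b,g) via R0 from parent(b,g)
round 1: derive conn(b,h) via R0 from parent(b,h)
round 1: derive conn(c,d) via R0 from parent(c,d)
round 1: derive conn(c,g) via R0 from parent(c,g)
round 1: derive conn(c,i) via R0 from parent(c,i)
round 1: derive conn(d,g) via R0 from parent(d,g)
round 1: derive conn(e,b) via R0 from parent(e,b)
round 1: derive conn(e,d) via R0 from parent(e,d)
round 1: derive conn(g,c) via R0 from parent(g,c)
round 1: derive conn(i,c) via R0 from parent(i,c)
round 1: derive conn(i,i) via R0 from parent(i,i)
round 2: derive conn(b,c) via R1 from conn(b,g), conn(g,c)
round 2: derive conn(c,c) via R1 from conn(c,g), conn(g,c)
round 2: derive conn(d,c) via R1 from conn(d,g), conn(g,c)
round 2: derive conn(e,g) via R1 from conn(e,b), conn(b,g)
round 2: derive conn(e,h) via R1 from conn(e,b), conn(b,h)
round 2: derive conn(g,d) via R1 from conn(g,c), conn(c,d)
round 2: derive conn(g,g) via R1 from conn(g,c), conn(c,g)
round 2: derive conn(g,i) via R1 from conn(g,c), conn(c,i)
round 2: derive conn(i,d) via R1 from conn(i,c), conn(c,d)
round 2: derive conn(i,g) via R1 from conn(i,c), conn(c,g)
round 3: derive conn(b,d) via R1 from conn(b,c), conn(c,d)
round 3: derive conn(b,i) via R1 from conn(b,c), conn(c,i)
round 3: derive conn(d,d) via R1 from conn(d,c), conn(c,d)
round 3: derive conn(d,i) via R1 from conn(d,c), conn(c,i)
round 3: derive conn(e,c) via R1 from conn(e,b), conn(b,c)
round 3: derive conn(e,i) via R1 from conn(e,g), conn(g,i)

yes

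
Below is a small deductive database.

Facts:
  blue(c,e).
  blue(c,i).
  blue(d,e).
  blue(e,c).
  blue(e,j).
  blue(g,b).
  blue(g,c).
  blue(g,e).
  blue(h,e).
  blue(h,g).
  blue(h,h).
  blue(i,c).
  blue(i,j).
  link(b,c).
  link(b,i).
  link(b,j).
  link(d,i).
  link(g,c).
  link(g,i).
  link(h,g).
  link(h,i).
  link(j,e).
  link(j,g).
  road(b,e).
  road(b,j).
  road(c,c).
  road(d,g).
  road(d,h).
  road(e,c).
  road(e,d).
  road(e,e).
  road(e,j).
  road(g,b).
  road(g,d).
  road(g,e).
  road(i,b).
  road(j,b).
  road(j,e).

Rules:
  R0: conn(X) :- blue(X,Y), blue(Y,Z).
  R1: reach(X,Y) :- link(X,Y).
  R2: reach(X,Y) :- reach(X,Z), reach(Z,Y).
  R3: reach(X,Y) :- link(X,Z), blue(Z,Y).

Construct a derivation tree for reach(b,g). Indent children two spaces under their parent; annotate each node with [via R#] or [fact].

reach(b,g)  [via R2]
  reach(b,j)  [via R1]
    link(b,j)  [fact]
  reach(j,g)  [via R1]
    link(j,g)  [fact]

round 1: derive reach(b,c) via R1 from link(b,c)
round 1: derive reach(b,i) via R1 from link(b,i)
round 1: derive reach(b,j) via R1 from link(b,j)
round 1: derive reach(d,i) via R1 from link(d,i)
round 1: derive reach(g,c) via R1 from link(g,c)
round 1: derive reach(g,i) via R1 from link(g,i)
round 1: derive reach(h,g) via R1 from link(h,g)
round 1: derive reach(h,i) via R1 from link(h,i)
round 1: derive reach(j,e) via R1 from link(j,e)
round 1: derive reach(j,g) via R1 from link(j,g)
round 1: derive reach(b,e) via R3 from link(b,c), blue(c,e)
round 1: derive reach(d,c) via R3 from link(d,i), blue(i,c)
round 1: derive reach(d,j) via R3 from link(d,i), blue(i,j)
round 1: derive reach(g,e) via R3 from link(g,c), blue(c,e)
round 1: derive reach(g,j) via R3 from link(g,i), blue(i,j)
round 1: derive reach(h,b) via R3 from link(h,g), blue(g,b)
round 1: derive reach(h,c) via R3 from link(h,g), blue(g,c)
round 1: derive reach(h,e) via R3 from link(h,g), blue(g,e)
round 1: derive reach(h,j) via R3 from link(h,i), blue(i,j)
round 1: derive reach(j,b) via R3 from link(j,g), blue(g,b)
round 1: derive reach(j,c) via R3 from link(j,e), blue(e,c)
round 1: derive reach(j,j) via R3 from link(j,e), blue(e,j)
round 2: derive reach(b,b) via R2 from reach(b,j), reach(j,b)
round 2: derive reach(b,g) via R2 from reach(b,j), reach(j,g)
round 2: derive reach(d,b) via R2 from reach(d,j), reach(j,b)
round 2: derive reach(d,e) via R2 from reach(d,j), reach(j,e)
round 2: derive reach(d,g) via R2 from reach(d,j), reach(j,g)
round 2: derive reach(g,b) via R2 from reach(g,j), reach(j,b)
round 2: derive reach(g,g) via R2 from reach(g,j), reach(j,g)
round 2: derive reach(j,i) via R2 from reach(j,b), reach(b,i)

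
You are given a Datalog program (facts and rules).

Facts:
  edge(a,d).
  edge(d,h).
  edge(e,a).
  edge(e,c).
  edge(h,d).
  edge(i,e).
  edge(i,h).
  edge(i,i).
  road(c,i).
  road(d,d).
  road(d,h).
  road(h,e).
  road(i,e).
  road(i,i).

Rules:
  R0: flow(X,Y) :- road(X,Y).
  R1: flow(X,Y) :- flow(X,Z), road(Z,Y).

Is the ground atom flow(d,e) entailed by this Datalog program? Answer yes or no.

round 1: derive flow(c,i) via R0 from road(c,i)
round 1: derive flow(d,d) via R0 from road(d,d)
round 1: derive flow(d,h) via R0 from road(d,h)
round 1: derive flow(h,e) via R0 from road(h,e)
round 1: derive flow(i,e) via R0 from road(i,e)
round 1: derive flow(i,i) via R0 from road(i,i)
round 2: derive flow(c,e) via R1 from flow(c,i), road(i,e)
round 2: derive flow(d,e) via R1 from flow(d,h), road(h,e)

yes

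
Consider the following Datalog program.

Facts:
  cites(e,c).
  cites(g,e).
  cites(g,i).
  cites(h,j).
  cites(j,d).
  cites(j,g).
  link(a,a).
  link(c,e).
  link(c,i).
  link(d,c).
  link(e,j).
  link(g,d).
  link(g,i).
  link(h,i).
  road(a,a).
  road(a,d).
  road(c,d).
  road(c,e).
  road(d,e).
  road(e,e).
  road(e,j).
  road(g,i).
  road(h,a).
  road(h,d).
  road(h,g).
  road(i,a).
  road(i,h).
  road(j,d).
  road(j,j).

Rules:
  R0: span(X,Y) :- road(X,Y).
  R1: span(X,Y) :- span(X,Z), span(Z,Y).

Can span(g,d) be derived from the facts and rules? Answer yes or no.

yes

round 1: derive span(a,a) via R0 from road(a,a)
round 1: derive span(a,d) via R0 from road(a,d)
round 1: derive span(c,d) via R0 from road(c,d)
round 1: derive span(c,e) via R0 from road(c,e)
round 1: derive span(d,e) via R0 from road(d,e)
round 1: derive span(e,e) via R0 from road(e,e)
round 1: derive span(e,j) via R0 from road(e,j)
round 1: derive span(g,i) via R0 from road(g,i)
round 1: derive span(h,a) via R0 from road(h,a)
round 1: derive span(h,d) via R0 from road(h,d)
round 1: derive span(h,g) via R0 from road(h,g)
round 1: derive span(i,a) via R0 from road(i,a)
round 1: derive span(i,h) via R0 from road(i,h)
round 1: derive span(j,d) via R0 from road(j,d)
round 1: derive span(j,j) via R0 from road(j,j)
round 2: derive span(a,e) via R1 from span(a,d), span(d,e)
round 2: derive span(c,j) via R1 from span(c,e), span(e,j)
round 2: derive span(d,j) via R1 from span(d,e), span(e,j)
round 2: derive span(e,d) via R1 from span(e,j), span(j,d)
round 2: derive span(g,a) via R1 from span(g,i), span(i,a)
round 2: derive span(g,h) via R1 from span(g,i), span(i,h)
round 2: derive span(h,e) via R1 from span(h,d), span(d,e)
round 2: derive span(h,i) via R1 from span(h,g), span(g,i)
round 2: derive span(i,d) via R1 from span(i,a), span(a,d)
round 2: derive span(i,g) via R1 from span(i,h), span(h,g)
round 2: derive span(j,e) via R1 from span(j,d), span(d,e)
round 3: derive span(a,j) via R1 from span(a,d), span(d,j)
round 3: derive span(d,d) via R1 from span(d,e), span(e,d)
round 3: derive span(g,d) via R1 from span(g,a), span(a,d)
round 3: derive span(g,e) via R1 from span(g,a), span(a,e)
round 3: derive span(g,g) via R1 from span(g,h), span(h,g)
round 3: derive span(h,h) via R1 from span(h,g), span(g,h)
round 3: derive span(h,j) via R1 from span(h,d), span(d,j)
round 3: derive span(i,e) via R1 from span(i,a), span(a,e)
round 3: derive span(i,i) via R1 from span(i,g), span(g,i)
round 3: derive span(i,j) via R1 from span(i,d), span(d,j)
round 4: derive span(g,j) via R1 from span(g,a), span(a,j)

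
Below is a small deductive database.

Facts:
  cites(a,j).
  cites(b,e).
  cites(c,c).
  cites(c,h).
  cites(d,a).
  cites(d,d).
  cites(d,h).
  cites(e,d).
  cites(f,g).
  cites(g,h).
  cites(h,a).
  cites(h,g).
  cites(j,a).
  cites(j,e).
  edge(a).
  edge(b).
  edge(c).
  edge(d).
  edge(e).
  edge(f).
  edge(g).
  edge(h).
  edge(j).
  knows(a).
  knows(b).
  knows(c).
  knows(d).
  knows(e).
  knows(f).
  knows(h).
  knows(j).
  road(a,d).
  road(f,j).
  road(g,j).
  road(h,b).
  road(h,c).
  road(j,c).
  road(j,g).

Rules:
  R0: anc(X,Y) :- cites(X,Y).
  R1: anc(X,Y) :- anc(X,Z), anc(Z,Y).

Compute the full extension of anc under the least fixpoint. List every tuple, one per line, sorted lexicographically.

anc(a,a)
anc(a,d)
anc(a,e)
anc(a,g)
anc(a,h)
anc(a,j)
anc(b,a)
anc(b,d)
anc(b,e)
anc(b,g)
anc(b,h)
anc(b,j)
anc(c,a)
anc(c,c)
anc(c,d)
anc(c,e)
anc(c,g)
anc(c,h)
anc(c,j)
anc(d,a)
anc(d,d)
anc(d,e)
anc(d,g)
anc(d,h)
anc(d,j)
anc(e,a)
anc(e,d)
anc(e,e)
anc(e,g)
anc(e,h)
anc(e,j)
anc(f,a)
anc(f,d)
anc(f,e)
anc(f,g)
anc(f,h)
anc(f,j)
anc(g,a)
anc(g,d)
anc(g,e)
anc(g,g)
anc(g,h)
anc(g,j)
anc(h,a)
anc(h,d)
anc(h,e)
anc(h,g)
anc(h,h)
anc(h,j)
anc(j,a)
anc(j,d)
anc(j,e)
anc(j,g)
anc(j,h)
anc(j,j)

round 1: derive anc(a,j) via R0 from cites(a,j)
round 1: derive anc(b,e) via R0 from cites(b,e)
round 1: derive anc(c,c) via R0 from cites(c,c)
round 1: derive anc(c,h) via R0 from cites(c,h)
round 1: derive anc(d,a) via R0 from cites(d,a)
round 1: derive anc(d,d) via R0 from cites(d,d)
round 1: derive anc(d,h) via R0 from cites(d,h)
round 1: derive anc(e,d) via R0 from cites(e,d)
round 1: derive anc(f,g) via R0 from cites(f,g)
round 1: derive anc(g,h) via R0 from cites(g,h)
round 1: derive anc(h,a) via R0 from cites(h,a)
round 1: derive anc(h,g) via R0 from cites(h,g)
round 1: derive anc(j,a) via R0 from cites(j,a)
round 1: derive anc(j,e) via R0 from cites(j,e)
round 2: derive anc(a,a) via R1 from anc(a,j), anc(j,a)
round 2: derive anc(a,e) via R1 from anc(a,j), anc(j,e)
round 2: derive anc(b,d) via R1 from anc(b,e), anc(e,d)
round 2: derive anc(c,a) via R1 from anc(c,h), anc(h,a)
round 2: derive anc(c,g) via R1 from anc(c,h), anc(h,g)
round 2: derive anc(d,g) via R1 from anc(d,h), anc(h,g)
round 2: derive anc(d,j) via R1 from anc(d,a), anc(a,j)
round 2: derive anc(e,a) via R1 from anc(e,d), anc(d,a)
round 2: derive anc(e,h) via R1 from anc(e,d), anc(d,h)
round 2: derive anc(f,h) via R1 from anc(f,g), anc(g,h)
round 2: derive anc(g,a) via R1 from anc(g,h), anc(h,a)
round 2: derive anc(g,g) via R1 from anc(g,h), anc(h,g)
round 2: derive anc(h,h) via R1 from anc(h,g), anc(g,h)
round 2: derive anc(h,j) via R1 from anc(h,a), anc(a,j)
round 2: derive anc(j,d) via R1 from anc(j,e), anc(e,d)
round 2: derive anc(j,j) via R1 from anc(j,a), anc(a,j)
round 3: derive anc(a,d) via R1 from anc(a,e), anc(e,d)
round 3: derive anc(a,h) via R1 from anc(a,e), anc(e,h)
round 3: derive anc(b,a) via R1 from anc(b,d), anc(d,a)
round 3: derive anc(b,g) via R1 from anc(b,d), anc(d,g)
round 3: derive anc(b,h) via R1 from anc(b,d), anc(d,h)
round 3: derive anc(b,j) via R1 from anc(b,d), anc(d,j)
round 3: derive anc(c,e) via R1 from anc(c,a), anc(a,e)
round 3: derive anc(c,j) via R1 from anc(c,a), anc(a,j)
round 3: derive anc(d,e) via R1 from anc(d,a), anc(a,e)
round 3: derive anc(e,e) via R1 from anc(e,a), anc(a,e)
round 3: derive anc(e,g) via R1 from anc(e,d), anc(d,g)
round 3: derive anc(e,j) via R1 from anc(e,a), anc(a,j)
round 3: derive anc(f,a) via R1 from anc(f,g), anc(g,a)
round 3: derive anc(f,j) via R1 from anc(f,h), anc(h,j)
round 3: derive anc(g,e) via R1 from anc(g,a), anc(a,e)
round 3: derive anc(g,j) via R1 from anc(g,a), anc(a,j)
round 3: derive anc(h,d) via R1 from anc(h,j), anc(j,d)
round 3: derive anc(h,e) via R1 from anc(h,a), anc(a,e)
round 3: derive anc(j,g) via R1 from anc(j,d), anc(d,g)
round 3: derive anc(j,h) via R1 from anc(j,d), anc(d,h)
round 4: derive anc(a,g) via R1 from anc(a,d), anc(d,g)
round 4: derive anc(c,d) via R1 from anc(c,a), anc(a,d)
round 4: derive anc(f,d) via R1 from anc(f,a), anc(a,d)
round 4: derive anc(f,e) via R1 from anc(f,a), anc(a,e)
round 4: derive anc(g,d) via R1 from anc(g,a), anc(a,d)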